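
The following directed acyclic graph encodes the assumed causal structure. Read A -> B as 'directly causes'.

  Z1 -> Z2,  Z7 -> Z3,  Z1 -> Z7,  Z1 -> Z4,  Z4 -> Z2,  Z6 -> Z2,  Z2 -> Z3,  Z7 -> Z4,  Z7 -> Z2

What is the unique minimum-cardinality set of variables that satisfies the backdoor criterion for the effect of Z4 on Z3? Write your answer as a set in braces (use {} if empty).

{Z1, Z7}

Variables eligible for adjustment (non-descendants of Z4, excluding Z4 and Z3): {Z1, Z6, Z7}.
Backdoor paths from Z4 to Z3:
  P1: Z4 <- Z1 -> Z7 -> Z2 -> Z3
  P2: Z4 <- Z1 -> Z7 -> Z3
  P3: Z4 <- Z1 -> Z2 <- Z7 -> Z3
  P4: Z4 <- Z1 -> Z2 -> Z3
  P5: Z4 <- Z7 <- Z1 -> Z2 -> Z3
  P6: Z4 <- Z7 -> Z2 -> Z3
  P7: Z4 <- Z7 -> Z3
The empty set is not sufficient: P1 (Z4 <- Z1 -> Z7 -> Z2 -> Z3) has no collider blocking it and no conditioned non-collider, so it is open.
Try {Z1, Z7}:
  P1: blocked at fork node Z1 ∈ conditioning set.
  P2: blocked at fork node Z1 ∈ conditioning set.
  P3: blocked at fork node Z1 ∈ conditioning set.
  P4: blocked at fork node Z1 ∈ conditioning set.
  P5: blocked at chain node Z7 ∈ conditioning set.
  P6: blocked at fork node Z7 ∈ conditioning set.
  P7: blocked at fork node Z7 ∈ conditioning set.
{Z1, Z7} contains no descendant of Z4 and blocks every backdoor path.
Every element of {Z1, Z7} is needed (dropping Z1 leaves P4 open; dropping Z7 leaves P6 open), so no proper subset is valid.
Among all size-2 subsets of the eligible variables, only {Z1, Z7} blocks every backdoor path, so it is the unique smallest valid adjustment set.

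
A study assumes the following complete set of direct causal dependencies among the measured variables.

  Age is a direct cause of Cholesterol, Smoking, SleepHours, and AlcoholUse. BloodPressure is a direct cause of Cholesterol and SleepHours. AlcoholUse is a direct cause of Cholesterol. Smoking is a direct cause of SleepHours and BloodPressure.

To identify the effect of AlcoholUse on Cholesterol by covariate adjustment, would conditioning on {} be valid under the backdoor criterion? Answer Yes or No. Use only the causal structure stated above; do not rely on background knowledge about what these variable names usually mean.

Backdoor paths from AlcoholUse to Cholesterol (paths whose first edge points into AlcoholUse):
  P1: AlcoholUse <- Age -> Smoking -> BloodPressure -> Cholesterol
  P2: AlcoholUse <- Age -> Smoking -> SleepHours <- BloodPressure -> Cholesterol
  P3: AlcoholUse <- Age -> Cholesterol
  P4: AlcoholUse <- Age -> SleepHours <- Smoking -> BloodPressure -> Cholesterol
  P5: AlcoholUse <- Age -> SleepHours <- BloodPressure -> Cholesterol
Condition 1 (no descendant of AlcoholUse in the set): holds — descendants of AlcoholUse are {Cholesterol}; none are in {}.
Condition 2 (every backdoor path blocked by {}):
  P1: open — no interior node is in the conditioning set.
  P2: blocked at collider SleepHours (neither it nor any descendant is in the conditioning set).
  P3: open — no interior node is in the conditioning set.
  P4: blocked at collider SleepHours (neither it nor any descendant is in the conditioning set).
  P5: blocked at collider SleepHours (neither it nor any descendant is in the conditioning set).
{} does not satisfy the backdoor criterion.

No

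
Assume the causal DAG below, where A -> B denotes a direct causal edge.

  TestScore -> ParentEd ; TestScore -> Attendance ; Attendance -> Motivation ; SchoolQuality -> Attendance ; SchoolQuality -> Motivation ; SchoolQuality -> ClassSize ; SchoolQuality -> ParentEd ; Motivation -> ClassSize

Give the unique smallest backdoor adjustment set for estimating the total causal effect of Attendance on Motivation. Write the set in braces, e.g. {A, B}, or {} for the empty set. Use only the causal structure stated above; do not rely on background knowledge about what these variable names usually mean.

{SchoolQuality}

Variables eligible for adjustment (non-descendants of Attendance, excluding Attendance and Motivation): {ParentEd, SchoolQuality, TestScore}.
Backdoor paths from Attendance to Motivation:
  P1: Attendance <- TestScore -> ParentEd <- SchoolQuality -> Motivation
  P2: Attendance <- TestScore -> ParentEd <- SchoolQuality -> ClassSize <- Motivation
  P3: Attendance <- SchoolQuality -> Motivation
  P4: Attendance <- SchoolQuality -> ClassSize <- Motivation
The empty set is not sufficient: P3 (Attendance <- SchoolQuality -> Motivation) has no collider blocking it and no conditioned non-collider, so it is open.
Try {SchoolQuality}:
  P1: blocked at collider ParentEd (neither it nor any descendant is in the conditioning set).
  P2: blocked at collider ParentEd (neither it nor any descendant is in the conditioning set).
  P3: blocked at fork node SchoolQuality ∈ conditioning set.
  P4: blocked at fork node SchoolQuality ∈ conditioning set.
{SchoolQuality} contains no descendant of Attendance and blocks every backdoor path.
No other singleton works — e.g. {TestScore} leaves P3 open — so {SchoolQuality} is the unique smallest valid adjustment set.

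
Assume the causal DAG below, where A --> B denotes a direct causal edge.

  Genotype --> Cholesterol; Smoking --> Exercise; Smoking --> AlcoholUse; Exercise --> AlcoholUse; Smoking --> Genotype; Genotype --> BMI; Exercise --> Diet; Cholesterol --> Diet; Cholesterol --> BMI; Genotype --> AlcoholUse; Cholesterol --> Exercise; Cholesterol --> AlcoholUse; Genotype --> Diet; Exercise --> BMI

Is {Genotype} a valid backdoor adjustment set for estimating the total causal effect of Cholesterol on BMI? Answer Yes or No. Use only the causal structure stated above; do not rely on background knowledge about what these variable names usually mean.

Yes

Backdoor paths from Cholesterol to BMI (paths whose first edge points into Cholesterol):
  P1: Cholesterol <- Genotype <- Smoking -> Exercise -> BMI
  P2: Cholesterol <- Genotype <- Smoking -> AlcoholUse <- Exercise -> BMI
  P3: Cholesterol <- Genotype -> Diet <- Exercise -> BMI
  P4: Cholesterol <- Genotype -> BMI
  P5: Cholesterol <- Genotype -> AlcoholUse <- Smoking -> Exercise -> BMI
  P6: Cholesterol <- Genotype -> AlcoholUse <- Exercise -> BMI
Condition 1 (no descendant of Cholesterol in the set): holds — descendants of Cholesterol are {AlcoholUse, BMI, Diet, Exercise}; none are in {Genotype}.
Condition 2 (every backdoor path blocked by {Genotype}):
  P1: blocked at chain node Genotype ∈ conditioning set.
  P2: blocked at chain node Genotype ∈ conditioning set.
  P3: blocked at fork node Genotype ∈ conditioning set.
  P4: blocked at fork node Genotype ∈ conditioning set.
  P5: blocked at fork node Genotype ∈ conditioning set.
  P6: blocked at fork node Genotype ∈ conditioning set.
{Genotype} satisfies the backdoor criterion.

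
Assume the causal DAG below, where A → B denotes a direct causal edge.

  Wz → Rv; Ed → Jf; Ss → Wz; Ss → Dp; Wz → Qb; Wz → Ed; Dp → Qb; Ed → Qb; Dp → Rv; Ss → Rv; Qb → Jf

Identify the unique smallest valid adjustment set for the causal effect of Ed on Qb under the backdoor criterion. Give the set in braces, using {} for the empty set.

Variables eligible for adjustment (non-descendants of Ed, excluding Ed and Qb): {Dp, Rv, Ss, Wz}.
Backdoor paths from Ed to Qb:
  P1: Ed <- Wz <- Ss -> Dp -> Qb
  P2: Ed <- Wz <- Ss -> Rv <- Dp -> Qb
  P3: Ed <- Wz -> Rv <- Ss -> Dp -> Qb
  P4: Ed <- Wz -> Rv <- Dp -> Qb
  P5: Ed <- Wz -> Qb
The empty set is not sufficient: P1 (Ed <- Wz <- Ss -> Dp -> Qb) has no collider blocking it and no conditioned non-collider, so it is open.
Try {Wz}:
  P1: blocked at chain node Wz ∈ conditioning set.
  P2: blocked at chain node Wz ∈ conditioning set.
  P3: blocked at fork node Wz ∈ conditioning set.
  P4: blocked at fork node Wz ∈ conditioning set.
  P5: blocked at fork node Wz ∈ conditioning set.
{Wz} contains no descendant of Ed and blocks every backdoor path.
No other singleton works — e.g. {Ss} leaves P5 open — so {Wz} is the unique smallest valid adjustment set.

{Wz}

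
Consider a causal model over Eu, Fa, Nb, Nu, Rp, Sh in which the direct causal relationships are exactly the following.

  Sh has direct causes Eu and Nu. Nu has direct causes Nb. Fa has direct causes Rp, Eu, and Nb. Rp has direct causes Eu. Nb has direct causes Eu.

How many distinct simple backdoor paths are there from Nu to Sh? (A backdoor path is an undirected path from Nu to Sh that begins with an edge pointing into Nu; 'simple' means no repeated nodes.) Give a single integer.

A backdoor path from Nu to Sh is any simple undirected path whose first edge points into Nu (i.e. leaves Nu via a parent).
Parents of Nu: {Nb}.
Enumerating:
  P1: Nu <- Nb <- Eu -> Sh
  P2: Nu <- Nb -> Fa <- Eu -> Sh
  P3: Nu <- Nb -> Fa <- Rp <- Eu -> Sh
That exhausts the simple backdoor paths. Count: 3.

3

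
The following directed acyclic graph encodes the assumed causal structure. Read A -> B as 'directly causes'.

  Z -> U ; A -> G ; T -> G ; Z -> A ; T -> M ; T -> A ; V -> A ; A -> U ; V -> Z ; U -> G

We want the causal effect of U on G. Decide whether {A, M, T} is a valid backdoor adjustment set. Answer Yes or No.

Backdoor paths from U to G (paths whose first edge points into U):
  P1: U <- Z <- V -> A <- T -> G
  P2: U <- Z <- V -> A -> G
  P3: U <- Z -> A <- T -> G
  P4: U <- Z -> A -> G
  P5: U <- A <- T -> G
  P6: U <- A -> G
Condition 1 (no descendant of U in the set): holds — descendants of U are {G}; none are in {A, M, T}.
Condition 2 (every backdoor path blocked by {A, M, T}):
  P1: blocked at fork node T ∈ conditioning set.
  P2: blocked at chain node A ∈ conditioning set.
  P3: blocked at fork node T ∈ conditioning set.
  P4: blocked at chain node A ∈ conditioning set.
  P5: blocked at chain node A ∈ conditioning set.
  P6: blocked at fork node A ∈ conditioning set.
{A, M, T} satisfies the backdoor criterion.

Yes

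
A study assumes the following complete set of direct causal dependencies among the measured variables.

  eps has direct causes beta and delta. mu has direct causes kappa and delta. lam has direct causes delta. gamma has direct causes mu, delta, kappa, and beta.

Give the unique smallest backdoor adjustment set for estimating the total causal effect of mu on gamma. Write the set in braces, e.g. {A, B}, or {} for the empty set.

Variables eligible for adjustment (non-descendants of mu, excluding mu and gamma): {beta, delta, eps, kappa, lam}.
Backdoor paths from mu to gamma:
  P1: mu <- delta -> gamma
  P2: mu <- delta -> eps <- beta -> gamma
  P3: mu <- kappa -> gamma
The empty set is not sufficient: P1 (mu <- delta -> gamma) has no collider blocking it and no conditioned non-collider, so it is open.
Try {delta, kappa}:
  P1: blocked at fork node delta ∈ conditioning set.
  P2: blocked at fork node delta ∈ conditioning set.
  P3: blocked at fork node kappa ∈ conditioning set.
{delta, kappa} contains no descendant of mu and blocks every backdoor path.
Every element of {delta, kappa} is needed (dropping delta leaves P1 open; dropping kappa leaves P3 open), so no proper subset is valid.
Among all size-2 subsets of the eligible variables, only {delta, kappa} blocks every backdoor path, so it is the unique smallest valid adjustment set.

{delta, kappa}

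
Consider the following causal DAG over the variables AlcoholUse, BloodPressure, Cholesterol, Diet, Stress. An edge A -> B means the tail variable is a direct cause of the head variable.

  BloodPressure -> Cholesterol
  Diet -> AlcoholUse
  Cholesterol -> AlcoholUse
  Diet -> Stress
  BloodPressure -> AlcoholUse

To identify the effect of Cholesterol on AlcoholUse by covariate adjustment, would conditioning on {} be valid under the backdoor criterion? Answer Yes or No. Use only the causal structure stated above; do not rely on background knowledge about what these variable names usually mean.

Backdoor paths from Cholesterol to AlcoholUse (paths whose first edge points into Cholesterol):
  P1: Cholesterol <- BloodPressure -> AlcoholUse
Condition 1 (no descendant of Cholesterol in the set): holds — descendants of Cholesterol are {AlcoholUse}; none are in {}.
Condition 2 (every backdoor path blocked by {}):
  P1: open — no interior node is in the conditioning set.
{} does not satisfy the backdoor criterion.

No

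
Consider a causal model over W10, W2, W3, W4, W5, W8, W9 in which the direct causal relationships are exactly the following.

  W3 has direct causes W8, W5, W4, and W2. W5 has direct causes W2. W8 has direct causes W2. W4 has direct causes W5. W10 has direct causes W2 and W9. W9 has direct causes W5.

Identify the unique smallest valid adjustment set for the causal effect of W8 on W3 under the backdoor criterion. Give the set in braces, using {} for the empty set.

{W2}

Variables eligible for adjustment (non-descendants of W8, excluding W8 and W3): {W10, W2, W4, W5, W9}.
Backdoor paths from W8 to W3:
  P1: W8 <- W2 -> W5 -> W4 -> W3
  P2: W8 <- W2 -> W5 -> W3
  P3: W8 <- W2 -> W10 <- W9 <- W5 -> W4 -> W3
  P4: W8 <- W2 -> W10 <- W9 <- W5 -> W3
  P5: W8 <- W2 -> W3
The empty set is not sufficient: P1 (W8 <- W2 -> W5 -> W4 -> W3) has no collider blocking it and no conditioned non-collider, so it is open.
Try {W2}:
  P1: blocked at fork node W2 ∈ conditioning set.
  P2: blocked at fork node W2 ∈ conditioning set.
  P3: blocked at fork node W2 ∈ conditioning set.
  P4: blocked at fork node W2 ∈ conditioning set.
  P5: blocked at fork node W2 ∈ conditioning set.
{W2} contains no descendant of W8 and blocks every backdoor path.
No other singleton works — e.g. {W5} leaves P5 open — so {W2} is the unique smallest valid adjustment set.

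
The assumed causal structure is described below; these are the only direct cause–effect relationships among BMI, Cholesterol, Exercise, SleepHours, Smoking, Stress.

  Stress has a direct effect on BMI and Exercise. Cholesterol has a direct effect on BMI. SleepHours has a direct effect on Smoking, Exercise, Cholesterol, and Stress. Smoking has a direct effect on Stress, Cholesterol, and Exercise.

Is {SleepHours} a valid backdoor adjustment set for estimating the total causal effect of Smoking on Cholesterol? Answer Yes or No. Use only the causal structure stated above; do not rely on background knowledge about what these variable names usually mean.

Yes

Backdoor paths from Smoking to Cholesterol (paths whose first edge points into Smoking):
  P1: Smoking <- SleepHours -> Stress -> BMI <- Cholesterol
  P2: Smoking <- SleepHours -> Exercise <- Stress -> BMI <- Cholesterol
  P3: Smoking <- SleepHours -> Cholesterol
Condition 1 (no descendant of Smoking in the set): holds — descendants of Smoking are {BMI, Cholesterol, Exercise, Stress}; none are in {SleepHours}.
Condition 2 (every backdoor path blocked by {SleepHours}):
  P1: blocked at fork node SleepHours ∈ conditioning set.
  P2: blocked at fork node SleepHours ∈ conditioning set.
  P3: blocked at fork node SleepHours ∈ conditioning set.
{SleepHours} satisfies the backdoor criterion.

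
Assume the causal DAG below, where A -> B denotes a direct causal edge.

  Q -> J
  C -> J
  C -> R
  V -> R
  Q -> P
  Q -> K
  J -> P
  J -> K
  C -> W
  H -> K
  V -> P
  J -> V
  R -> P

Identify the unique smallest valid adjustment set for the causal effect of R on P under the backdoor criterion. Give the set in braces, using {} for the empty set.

{C, V}

Variables eligible for adjustment (non-descendants of R, excluding R and P): {C, H, J, K, Q, V, W}.
Backdoor paths from R to P:
  P1: R <- C -> J <- Q -> P
  P2: R <- C -> J -> V -> P
  P3: R <- C -> J -> K <- Q -> P
  P4: R <- C -> J -> P
  P5: R <- V <- J <- Q -> P
  P6: R <- V <- J -> K <- Q -> P
  P7: R <- V <- J -> P
  P8: R <- V -> P
The empty set is not sufficient: P2 (R <- C -> J -> V -> P) has no collider blocking it and no conditioned non-collider, so it is open.
Try {C, V}:
  P1: blocked at fork node C ∈ conditioning set.
  P2: blocked at fork node C ∈ conditioning set.
  P3: blocked at fork node C ∈ conditioning set.
  P4: blocked at fork node C ∈ conditioning set.
  P5: blocked at chain node V ∈ conditioning set.
  P6: blocked at chain node V ∈ conditioning set.
  P7: blocked at chain node V ∈ conditioning set.
  P8: blocked at fork node V ∈ conditioning set.
{C, V} contains no descendant of R and blocks every backdoor path.
Every element of {C, V} is needed (dropping C leaves P1 open; dropping V leaves P5 open), so no proper subset is valid.
Among all size-2 subsets of the eligible variables, only {C, V} blocks every backdoor path, so it is the unique smallest valid adjustment set.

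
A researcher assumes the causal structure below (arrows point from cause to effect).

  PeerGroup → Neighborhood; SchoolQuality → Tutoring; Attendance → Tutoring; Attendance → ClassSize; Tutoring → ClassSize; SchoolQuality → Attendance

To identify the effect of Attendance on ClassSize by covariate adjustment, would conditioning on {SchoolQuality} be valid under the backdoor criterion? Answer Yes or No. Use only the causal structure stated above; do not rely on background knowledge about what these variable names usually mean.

Yes

Backdoor paths from Attendance to ClassSize (paths whose first edge points into Attendance):
  P1: Attendance <- SchoolQuality -> Tutoring -> ClassSize
Condition 1 (no descendant of Attendance in the set): holds — descendants of Attendance are {ClassSize, Tutoring}; none are in {SchoolQuality}.
Condition 2 (every backdoor path blocked by {SchoolQuality}):
  P1: blocked at fork node SchoolQuality ∈ conditioning set.
{SchoolQuality} satisfies the backdoor criterion.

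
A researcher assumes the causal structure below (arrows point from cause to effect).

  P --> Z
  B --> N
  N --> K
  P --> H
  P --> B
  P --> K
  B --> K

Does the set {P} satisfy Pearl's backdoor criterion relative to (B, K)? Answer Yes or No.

Yes

Backdoor paths from B to K (paths whose first edge points into B):
  P1: B <- P -> K
Condition 1 (no descendant of B in the set): holds — descendants of B are {K, N}; none are in {P}.
Condition 2 (every backdoor path blocked by {P}):
  P1: blocked at fork node P ∈ conditioning set.
{P} satisfies the backdoor criterion.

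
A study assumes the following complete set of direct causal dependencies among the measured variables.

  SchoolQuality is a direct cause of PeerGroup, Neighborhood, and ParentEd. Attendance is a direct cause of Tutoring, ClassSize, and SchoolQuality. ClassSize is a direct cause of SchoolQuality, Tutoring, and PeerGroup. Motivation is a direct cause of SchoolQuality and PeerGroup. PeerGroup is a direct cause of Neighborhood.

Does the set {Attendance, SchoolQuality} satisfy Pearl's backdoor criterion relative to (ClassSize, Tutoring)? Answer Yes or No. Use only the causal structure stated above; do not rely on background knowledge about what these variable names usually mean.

Backdoor paths from ClassSize to Tutoring (paths whose first edge points into ClassSize):
  P1: ClassSize <- Attendance -> Tutoring
Condition 1 (no descendant of ClassSize in the set): FAILS — SchoolQuality is a descendant of ClassSize.
Condition 2 (every backdoor path blocked by {Attendance, SchoolQuality}):
  P1: blocked at fork node Attendance ∈ conditioning set.
{Attendance, SchoolQuality} does not satisfy the backdoor criterion.

No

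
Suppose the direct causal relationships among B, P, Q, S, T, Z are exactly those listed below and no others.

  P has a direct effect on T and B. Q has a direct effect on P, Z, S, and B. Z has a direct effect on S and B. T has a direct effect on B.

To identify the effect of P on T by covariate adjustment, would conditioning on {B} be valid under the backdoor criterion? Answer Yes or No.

No

Backdoor paths from P to T (paths whose first edge points into P):
  P1: P <- Q -> Z -> B <- T
  P2: P <- Q -> S <- Z -> B <- T
  P3: P <- Q -> B <- T
Condition 1 (no descendant of P in the set): FAILS — B is a descendant of P.
Condition 2 (every backdoor path blocked by {B}):
  P1: open — collider(s) B are conditioned on (or have a conditioned descendant) and no non-collider on the path is in the set.
  P2: blocked at collider S (neither it nor any descendant is in the conditioning set).
  P3: open — collider(s) B are conditioned on (or have a conditioned descendant) and no non-collider on the path is in the set.
{B} does not satisfy the backdoor criterion.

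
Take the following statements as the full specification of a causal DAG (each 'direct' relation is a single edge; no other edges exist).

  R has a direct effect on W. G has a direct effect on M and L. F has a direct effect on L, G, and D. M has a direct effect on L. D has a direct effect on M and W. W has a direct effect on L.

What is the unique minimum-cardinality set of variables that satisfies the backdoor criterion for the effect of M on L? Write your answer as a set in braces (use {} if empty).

Variables eligible for adjustment (non-descendants of M, excluding M and L): {D, F, G, R, W}.
Backdoor paths from M to L:
  P1: M <- D <- F -> G -> L
  P2: M <- D <- F -> L
  P3: M <- D -> W -> L
  P4: M <- G <- F -> D -> W -> L
  P5: M <- G <- F -> L
  P6: M <- G -> L
The empty set is not sufficient: P1 (M <- D <- F -> G -> L) has no collider blocking it and no conditioned non-collider, so it is open.
Try {D, G}:
  P1: blocked at chain node D ∈ conditioning set.
  P2: blocked at chain node D ∈ conditioning set.
  P3: blocked at fork node D ∈ conditioning set.
  P4: blocked at chain node G ∈ conditioning set.
  P5: blocked at chain node G ∈ conditioning set.
  P6: blocked at fork node G ∈ conditioning set.
{D, G} contains no descendant of M and blocks every backdoor path.
Every element of {D, G} is needed (dropping D leaves P2 open; dropping G leaves P5 open), so no proper subset is valid.
Among all size-2 subsets of the eligible variables, only {D, G} blocks every backdoor path, so it is the unique smallest valid adjustment set.

{D, G}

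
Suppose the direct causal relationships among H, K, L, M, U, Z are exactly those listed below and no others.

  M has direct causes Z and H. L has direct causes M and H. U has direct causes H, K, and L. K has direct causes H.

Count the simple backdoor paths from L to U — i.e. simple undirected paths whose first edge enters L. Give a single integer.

A backdoor path from L to U is any simple undirected path whose first edge points into L (i.e. leaves L via a parent).
Parents of L: {H, M}.
Enumerating:
  P1: L <- H -> K -> U
  P2: L <- H -> U
  P3: L <- M <- H -> K -> U
  P4: L <- M <- H -> U
That exhausts the simple backdoor paths. Count: 4.

4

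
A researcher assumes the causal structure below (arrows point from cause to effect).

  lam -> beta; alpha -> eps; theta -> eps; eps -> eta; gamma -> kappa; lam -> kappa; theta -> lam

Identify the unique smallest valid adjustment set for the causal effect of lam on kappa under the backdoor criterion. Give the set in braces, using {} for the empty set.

{}

Variables eligible for adjustment (non-descendants of lam, excluding lam and kappa): {alpha, eps, eta, gamma, theta}.
Backdoor paths from lam to kappa:
  (none)
With no backdoor paths the empty set already satisfies the criterion, and it is trivially minimal.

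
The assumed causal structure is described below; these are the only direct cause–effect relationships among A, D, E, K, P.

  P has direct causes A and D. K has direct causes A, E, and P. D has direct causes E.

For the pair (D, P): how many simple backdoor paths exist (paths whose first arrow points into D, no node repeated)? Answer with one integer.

2

A backdoor path from D to P is any simple undirected path whose first edge points into D (i.e. leaves D via a parent).
Parents of D: {E}.
Enumerating:
  P1: D <- E -> K <- A -> P
  P2: D <- E -> K <- P
That exhausts the simple backdoor paths. Count: 2.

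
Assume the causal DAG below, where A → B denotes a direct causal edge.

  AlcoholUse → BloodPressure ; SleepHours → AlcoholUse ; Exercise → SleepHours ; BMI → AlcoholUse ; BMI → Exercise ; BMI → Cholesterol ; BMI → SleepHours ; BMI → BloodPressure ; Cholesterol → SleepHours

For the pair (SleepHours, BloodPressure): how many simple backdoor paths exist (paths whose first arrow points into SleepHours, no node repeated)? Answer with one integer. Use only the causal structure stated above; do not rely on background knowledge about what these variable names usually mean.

6

A backdoor path from SleepHours to BloodPressure is any simple undirected path whose first edge points into SleepHours (i.e. leaves SleepHours via a parent).
Parents of SleepHours: {BMI, Cholesterol, Exercise}.
Enumerating:
  P1: SleepHours <- BMI -> AlcoholUse -> BloodPressure
  P2: SleepHours <- BMI -> BloodPressure
  P3: SleepHours <- Cholesterol <- BMI -> AlcoholUse -> BloodPressure
  P4: SleepHours <- Cholesterol <- BMI -> BloodPressure
  P5: SleepHours <- Exercise <- BMI -> AlcoholUse -> BloodPressure
  P6: SleepHours <- Exercise <- BMI -> BloodPressure
That exhausts the simple backdoor paths. Count: 6.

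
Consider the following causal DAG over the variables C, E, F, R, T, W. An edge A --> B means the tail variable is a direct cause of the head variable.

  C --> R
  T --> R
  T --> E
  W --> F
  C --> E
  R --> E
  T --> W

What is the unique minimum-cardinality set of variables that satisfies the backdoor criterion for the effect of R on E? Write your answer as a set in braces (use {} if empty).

Variables eligible for adjustment (non-descendants of R, excluding R and E): {C, F, T, W}.
Backdoor paths from R to E:
  P1: R <- T -> E
  P2: R <- C -> E
The empty set is not sufficient: P1 (R <- T -> E) has no collider blocking it and no conditioned non-collider, so it is open.
Try {C, T}:
  P1: blocked at fork node T ∈ conditioning set.
  P2: blocked at fork node C ∈ conditioning set.
{C, T} contains no descendant of R and blocks every backdoor path.
Every element of {C, T} is needed (dropping C leaves P2 open; dropping T leaves P1 open), so no proper subset is valid.
Among all size-2 subsets of the eligible variables, only {C, T} blocks every backdoor path, so it is the unique smallest valid adjustment set.

{C, T}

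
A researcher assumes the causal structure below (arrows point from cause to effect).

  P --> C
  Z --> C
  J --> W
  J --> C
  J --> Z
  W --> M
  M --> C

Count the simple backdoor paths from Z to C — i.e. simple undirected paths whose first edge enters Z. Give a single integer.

2

A backdoor path from Z to C is any simple undirected path whose first edge points into Z (i.e. leaves Z via a parent).
Parents of Z: {J}.
Enumerating:
  P1: Z <- J -> W -> M -> C
  P2: Z <- J -> C
That exhausts the simple backdoor paths. Count: 2.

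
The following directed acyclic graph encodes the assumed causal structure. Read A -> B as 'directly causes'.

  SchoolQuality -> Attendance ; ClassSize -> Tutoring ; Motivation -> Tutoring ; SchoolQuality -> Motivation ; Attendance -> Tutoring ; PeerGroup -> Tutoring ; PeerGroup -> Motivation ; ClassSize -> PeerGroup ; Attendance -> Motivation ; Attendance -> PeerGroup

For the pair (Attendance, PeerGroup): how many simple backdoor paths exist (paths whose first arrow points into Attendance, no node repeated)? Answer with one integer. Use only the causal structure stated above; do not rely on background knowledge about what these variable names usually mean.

A backdoor path from Attendance to PeerGroup is any simple undirected path whose first edge points into Attendance (i.e. leaves Attendance via a parent).
Parents of Attendance: {SchoolQuality}.
Enumerating:
  P1: Attendance <- SchoolQuality -> Motivation <- PeerGroup
  P2: Attendance <- SchoolQuality -> Motivation -> Tutoring <- ClassSize -> PeerGroup
  P3: Attendance <- SchoolQuality -> Motivation -> Tutoring <- PeerGroup
That exhausts the simple backdoor paths. Count: 3.

3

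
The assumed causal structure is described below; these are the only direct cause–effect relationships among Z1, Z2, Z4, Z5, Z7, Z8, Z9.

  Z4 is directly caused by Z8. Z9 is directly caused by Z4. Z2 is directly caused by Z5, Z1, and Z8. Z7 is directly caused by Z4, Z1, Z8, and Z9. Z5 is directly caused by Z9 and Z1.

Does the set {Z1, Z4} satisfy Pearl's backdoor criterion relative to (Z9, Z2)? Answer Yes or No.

Yes

Backdoor paths from Z9 to Z2 (paths whose first edge points into Z9):
  P1: Z9 <- Z4 <- Z8 -> Z7 <- Z1 -> Z5 -> Z2
  P2: Z9 <- Z4 <- Z8 -> Z7 <- Z1 -> Z2
  P3: Z9 <- Z4 <- Z8 -> Z2
  P4: Z9 <- Z4 -> Z7 <- Z1 -> Z5 -> Z2
  P5: Z9 <- Z4 -> Z7 <- Z1 -> Z2
  P6: Z9 <- Z4 -> Z7 <- Z8 -> Z2
Condition 1 (no descendant of Z9 in the set): holds — descendants of Z9 are {Z2, Z5, Z7}; none are in {Z1, Z4}.
Condition 2 (every backdoor path blocked by {Z1, Z4}):
  P1: blocked at chain node Z4 ∈ conditioning set.
  P2: blocked at chain node Z4 ∈ conditioning set.
  P3: blocked at chain node Z4 ∈ conditioning set.
  P4: blocked at fork node Z4 ∈ conditioning set.
  P5: blocked at fork node Z4 ∈ conditioning set.
  P6: blocked at fork node Z4 ∈ conditioning set.
{Z1, Z4} satisfies the backdoor criterion.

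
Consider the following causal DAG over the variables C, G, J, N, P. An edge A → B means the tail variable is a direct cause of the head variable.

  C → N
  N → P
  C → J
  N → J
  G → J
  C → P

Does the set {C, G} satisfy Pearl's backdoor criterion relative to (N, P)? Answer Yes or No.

Backdoor paths from N to P (paths whose first edge points into N):
  P1: N <- C -> P
Condition 1 (no descendant of N in the set): holds — descendants of N are {J, P}; none are in {C, G}.
Condition 2 (every backdoor path blocked by {C, G}):
  P1: blocked at fork node C ∈ conditioning set.
{C, G} satisfies the backdoor criterion.

Yes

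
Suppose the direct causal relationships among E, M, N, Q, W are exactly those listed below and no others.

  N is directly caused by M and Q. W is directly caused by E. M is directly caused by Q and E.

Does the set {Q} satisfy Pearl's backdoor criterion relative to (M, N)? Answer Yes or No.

Backdoor paths from M to N (paths whose first edge points into M):
  P1: M <- Q -> N
Condition 1 (no descendant of M in the set): holds — descendants of M are {N}; none are in {Q}.
Condition 2 (every backdoor path blocked by {Q}):
  P1: blocked at fork node Q ∈ conditioning set.
{Q} satisfies the backdoor criterion.

Yes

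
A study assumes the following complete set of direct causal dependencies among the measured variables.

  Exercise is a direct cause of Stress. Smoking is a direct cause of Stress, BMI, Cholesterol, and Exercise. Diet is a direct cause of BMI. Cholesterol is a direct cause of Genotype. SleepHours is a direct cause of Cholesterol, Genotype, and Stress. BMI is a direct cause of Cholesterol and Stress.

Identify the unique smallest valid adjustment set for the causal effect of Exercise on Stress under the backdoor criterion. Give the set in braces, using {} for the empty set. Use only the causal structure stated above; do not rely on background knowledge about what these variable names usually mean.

Variables eligible for adjustment (non-descendants of Exercise, excluding Exercise and Stress): {BMI, Cholesterol, Diet, Genotype, SleepHours, Smoking}.
Backdoor paths from Exercise to Stress:
  P1: Exercise <- Smoking -> BMI -> Cholesterol <- SleepHours -> Stress
  P2: Exercise <- Smoking -> BMI -> Cholesterol -> Genotype <- SleepHours -> Stress
  P3: Exercise <- Smoking -> BMI -> Stress
  P4: Exercise <- Smoking -> Cholesterol <- SleepHours -> Stress
  P5: Exercise <- Smoking -> Cholesterol <- BMI -> Stress
  P6: Exercise <- Smoking -> Cholesterol -> Genotype <- SleepHours -> Stress
  P7: Exercise <- Smoking -> Stress
The empty set is not sufficient: P3 (Exercise <- Smoking -> BMI -> Stress) has no collider blocking it and no conditioned non-collider, so it is open.
Try {Smoking}:
  P1: blocked at fork node Smoking ∈ conditioning set.
  P2: blocked at fork node Smoking ∈ conditioning set.
  P3: blocked at fork node Smoking ∈ conditioning set.
  P4: blocked at fork node Smoking ∈ conditioning set.
  P5: blocked at fork node Smoking ∈ conditioning set.
  P6: blocked at fork node Smoking ∈ conditioning set.
  P7: blocked at fork node Smoking ∈ conditioning set.
{Smoking} contains no descendant of Exercise and blocks every backdoor path.
No other singleton works — e.g. {Diet} leaves P3 open — so {Smoking} is the unique smallest valid adjustment set.

{Smoking}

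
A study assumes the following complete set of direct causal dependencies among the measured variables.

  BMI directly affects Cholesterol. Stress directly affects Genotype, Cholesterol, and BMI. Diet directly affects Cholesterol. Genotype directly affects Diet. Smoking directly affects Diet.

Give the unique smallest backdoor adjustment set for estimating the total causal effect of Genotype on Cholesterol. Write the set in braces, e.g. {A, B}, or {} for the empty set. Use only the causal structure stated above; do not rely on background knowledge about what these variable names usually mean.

Variables eligible for adjustment (non-descendants of Genotype, excluding Genotype and Cholesterol): {BMI, Smoking, Stress}.
Backdoor paths from Genotype to Cholesterol:
  P1: Genotype <- Stress -> BMI -> Cholesterol
  P2: Genotype <- Stress -> Cholesterol
The empty set is not sufficient: P1 (Genotype <- Stress -> BMI -> Cholesterol) has no collider blocking it and no conditioned non-collider, so it is open.
Try {Stress}:
  P1: blocked at fork node Stress ∈ conditioning set.
  P2: blocked at fork node Stress ∈ conditioning set.
{Stress} contains no descendant of Genotype and blocks every backdoor path.
No other singleton works — e.g. {Smoking} leaves P1 open — so {Stress} is the unique smallest valid adjustment set.

{Stress}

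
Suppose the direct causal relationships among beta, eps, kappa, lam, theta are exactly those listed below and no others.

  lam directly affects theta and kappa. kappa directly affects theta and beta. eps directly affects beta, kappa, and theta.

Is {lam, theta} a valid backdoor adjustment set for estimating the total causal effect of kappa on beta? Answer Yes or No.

Backdoor paths from kappa to beta (paths whose first edge points into kappa):
  P1: kappa <- eps -> beta
  P2: kappa <- lam -> theta <- eps -> beta
Condition 1 (no descendant of kappa in the set): FAILS — theta is a descendant of kappa.
Condition 2 (every backdoor path blocked by {lam, theta}):
  P1: open — no interior node is in the conditioning set.
  P2: blocked at fork node lam ∈ conditioning set.
{lam, theta} does not satisfy the backdoor criterion.

No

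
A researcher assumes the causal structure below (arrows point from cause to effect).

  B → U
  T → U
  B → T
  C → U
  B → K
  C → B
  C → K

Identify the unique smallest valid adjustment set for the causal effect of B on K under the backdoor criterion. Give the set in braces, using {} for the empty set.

{C}

Variables eligible for adjustment (non-descendants of B, excluding B and K): {C}.
Backdoor paths from B to K:
  P1: B <- C -> K
The empty set is not sufficient: P1 (B <- C -> K) has no collider blocking it and no conditioned non-collider, so it is open.
Try {C}:
  P1: blocked at fork node C ∈ conditioning set.
{C} contains no descendant of B and blocks every backdoor path.
{C} is the unique smallest valid adjustment set.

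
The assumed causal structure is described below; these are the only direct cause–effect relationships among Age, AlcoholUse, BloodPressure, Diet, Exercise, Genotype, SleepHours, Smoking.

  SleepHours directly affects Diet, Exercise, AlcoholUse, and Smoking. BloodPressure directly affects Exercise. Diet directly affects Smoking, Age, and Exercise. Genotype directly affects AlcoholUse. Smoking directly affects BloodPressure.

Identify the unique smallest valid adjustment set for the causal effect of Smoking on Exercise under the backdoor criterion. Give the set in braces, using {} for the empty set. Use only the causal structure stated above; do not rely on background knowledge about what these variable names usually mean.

{Diet, SleepHours}

Variables eligible for adjustment (non-descendants of Smoking, excluding Smoking and Exercise): {Age, AlcoholUse, Diet, Genotype, SleepHours}.
Backdoor paths from Smoking to Exercise:
  P1: Smoking <- SleepHours -> Diet -> Exercise
  P2: Smoking <- SleepHours -> Exercise
  P3: Smoking <- Diet <- SleepHours -> Exercise
  P4: Smoking <- Diet -> Exercise
The empty set is not sufficient: P1 (Smoking <- SleepHours -> Diet -> Exercise) has no collider blocking it and no conditioned non-collider, so it is open.
Try {Diet, SleepHours}:
  P1: blocked at fork node SleepHours ∈ conditioning set.
  P2: blocked at fork node SleepHours ∈ conditioning set.
  P3: blocked at chain node Diet ∈ conditioning set.
  P4: blocked at fork node Diet ∈ conditioning set.
{Diet, SleepHours} contains no descendant of Smoking and blocks every backdoor path.
Every element of {Diet, SleepHours} is needed (dropping Diet leaves P4 open; dropping SleepHours leaves P2 open), so no proper subset is valid.
Among all size-2 subsets of the eligible variables, only {Diet, SleepHours} blocks every backdoor path, so it is the unique smallest valid adjustment set.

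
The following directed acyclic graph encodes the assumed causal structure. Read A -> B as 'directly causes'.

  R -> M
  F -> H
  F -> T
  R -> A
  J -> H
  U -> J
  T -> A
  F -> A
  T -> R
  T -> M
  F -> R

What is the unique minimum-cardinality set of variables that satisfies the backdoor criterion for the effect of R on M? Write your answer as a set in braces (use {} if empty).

{T}

Variables eligible for adjustment (non-descendants of R, excluding R and M): {F, H, J, T, U}.
Backdoor paths from R to M:
  P1: R <- F -> T -> M
  P2: R <- F -> A <- T -> M
  P3: R <- T -> M
The empty set is not sufficient: P1 (R <- F -> T -> M) has no collider blocking it and no conditioned non-collider, so it is open.
Try {T}:
  P1: blocked at chain node T ∈ conditioning set.
  P2: blocked at collider A (neither it nor any descendant is in the conditioning set).
  P3: blocked at fork node T ∈ conditioning set.
{T} contains no descendant of R and blocks every backdoor path.
No other singleton works — e.g. {F} leaves P3 open — so {T} is the unique smallest valid adjustment set.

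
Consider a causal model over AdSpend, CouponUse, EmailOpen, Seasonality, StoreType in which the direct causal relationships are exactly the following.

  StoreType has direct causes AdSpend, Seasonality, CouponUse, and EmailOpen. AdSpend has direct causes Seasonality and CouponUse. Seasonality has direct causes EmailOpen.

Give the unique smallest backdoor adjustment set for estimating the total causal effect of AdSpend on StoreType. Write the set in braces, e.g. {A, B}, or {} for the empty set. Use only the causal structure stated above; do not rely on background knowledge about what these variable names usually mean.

Variables eligible for adjustment (non-descendants of AdSpend, excluding AdSpend and StoreType): {CouponUse, EmailOpen, Seasonality}.
Backdoor paths from AdSpend to StoreType:
  P1: AdSpend <- CouponUse -> StoreType
  P2: AdSpend <- Seasonality <- EmailOpen -> StoreType
  P3: AdSpend <- Seasonality -> StoreType
The empty set is not sufficient: P1 (AdSpend <- CouponUse -> StoreType) has no collider blocking it and no conditioned non-collider, so it is open.
Try {CouponUse, Seasonality}:
  P1: blocked at fork node CouponUse ∈ conditioning set.
  P2: blocked at chain node Seasonality ∈ conditioning set.
  P3: blocked at fork node Seasonality ∈ conditioning set.
{CouponUse, Seasonality} contains no descendant of AdSpend and blocks every backdoor path.
Every element of {CouponUse, Seasonality} is needed (dropping CouponUse leaves P1 open; dropping Seasonality leaves P2 open), so no proper subset is valid.
Among all size-2 subsets of the eligible variables, only {CouponUse, Seasonality} blocks every backdoor path, so it is the unique smallest valid adjustment set.

{CouponUse, Seasonality}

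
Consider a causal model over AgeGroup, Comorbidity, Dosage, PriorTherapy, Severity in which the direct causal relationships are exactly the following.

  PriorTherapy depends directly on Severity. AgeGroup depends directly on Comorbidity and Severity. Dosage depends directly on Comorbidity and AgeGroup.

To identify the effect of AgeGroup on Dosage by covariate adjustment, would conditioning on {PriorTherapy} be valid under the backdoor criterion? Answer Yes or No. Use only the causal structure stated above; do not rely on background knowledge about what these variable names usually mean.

No

Backdoor paths from AgeGroup to Dosage (paths whose first edge points into AgeGroup):
  P1: AgeGroup <- Comorbidity -> Dosage
Condition 1 (no descendant of AgeGroup in the set): holds — descendants of AgeGroup are {Dosage}; none are in {PriorTherapy}.
Condition 2 (every backdoor path blocked by {PriorTherapy}):
  P1: open — no interior node is in the conditioning set.
{PriorTherapy} does not satisfy the backdoor criterion.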